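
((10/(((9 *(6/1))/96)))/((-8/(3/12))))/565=-1/1017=-0.00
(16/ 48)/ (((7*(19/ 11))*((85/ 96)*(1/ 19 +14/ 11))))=3872/ 164815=0.02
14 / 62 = 7 / 31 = 0.23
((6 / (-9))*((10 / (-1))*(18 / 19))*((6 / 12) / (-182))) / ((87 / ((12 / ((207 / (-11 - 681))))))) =27680 / 3459729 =0.01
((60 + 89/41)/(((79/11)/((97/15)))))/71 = 0.79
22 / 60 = 11 / 30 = 0.37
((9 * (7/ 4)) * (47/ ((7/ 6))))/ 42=423/ 28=15.11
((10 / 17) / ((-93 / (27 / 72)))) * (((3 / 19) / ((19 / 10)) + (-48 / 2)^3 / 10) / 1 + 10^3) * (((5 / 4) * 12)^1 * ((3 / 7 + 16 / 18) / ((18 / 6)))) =5.97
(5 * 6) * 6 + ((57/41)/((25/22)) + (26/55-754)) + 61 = -5764951/11275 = -511.30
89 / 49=1.82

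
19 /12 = 1.58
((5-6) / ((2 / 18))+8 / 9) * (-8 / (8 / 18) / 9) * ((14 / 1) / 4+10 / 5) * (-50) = -40150 / 9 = -4461.11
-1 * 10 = -10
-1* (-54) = 54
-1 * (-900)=900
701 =701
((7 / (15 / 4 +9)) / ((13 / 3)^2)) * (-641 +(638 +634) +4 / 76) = 1007160 / 54587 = 18.45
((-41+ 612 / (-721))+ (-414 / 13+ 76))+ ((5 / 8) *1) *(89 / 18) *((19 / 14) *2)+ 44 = 73819693 / 1349712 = 54.69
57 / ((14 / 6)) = 171 / 7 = 24.43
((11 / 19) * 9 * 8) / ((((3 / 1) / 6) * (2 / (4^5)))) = 811008 / 19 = 42684.63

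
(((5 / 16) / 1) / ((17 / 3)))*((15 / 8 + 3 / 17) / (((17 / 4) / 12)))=12555 / 39304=0.32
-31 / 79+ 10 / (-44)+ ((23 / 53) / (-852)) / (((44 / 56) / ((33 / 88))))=-32434727 / 52320752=-0.62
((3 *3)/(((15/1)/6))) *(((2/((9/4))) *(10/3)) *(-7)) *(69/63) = -736/9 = -81.78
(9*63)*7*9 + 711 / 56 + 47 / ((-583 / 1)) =1166631089 / 32648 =35733.62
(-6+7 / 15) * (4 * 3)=-332 / 5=-66.40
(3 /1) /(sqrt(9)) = 1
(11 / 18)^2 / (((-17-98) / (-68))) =2057 / 9315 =0.22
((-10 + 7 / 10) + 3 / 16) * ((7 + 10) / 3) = -4131 / 80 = -51.64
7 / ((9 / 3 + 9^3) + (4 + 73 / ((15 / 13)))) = 105 / 11989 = 0.01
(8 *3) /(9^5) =8 /19683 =0.00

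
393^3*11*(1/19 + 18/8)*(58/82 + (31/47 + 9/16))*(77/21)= 25486011979087275/2343232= 10876435615.03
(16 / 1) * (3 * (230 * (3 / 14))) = 16560 / 7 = 2365.71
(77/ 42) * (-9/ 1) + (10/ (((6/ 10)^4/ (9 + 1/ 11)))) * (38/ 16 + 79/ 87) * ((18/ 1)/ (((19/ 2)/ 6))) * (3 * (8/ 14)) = 11420799727/ 254562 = 44864.51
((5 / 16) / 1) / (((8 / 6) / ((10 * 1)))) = 75 / 32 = 2.34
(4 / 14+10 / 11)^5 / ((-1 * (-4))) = 0.61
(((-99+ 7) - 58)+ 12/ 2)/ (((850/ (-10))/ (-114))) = -16416/ 85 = -193.13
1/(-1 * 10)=-1/10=-0.10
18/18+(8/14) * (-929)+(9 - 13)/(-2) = -3695/7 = -527.86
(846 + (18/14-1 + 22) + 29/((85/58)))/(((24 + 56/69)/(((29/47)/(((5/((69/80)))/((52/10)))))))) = 19.81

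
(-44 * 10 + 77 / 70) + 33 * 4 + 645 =3381 / 10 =338.10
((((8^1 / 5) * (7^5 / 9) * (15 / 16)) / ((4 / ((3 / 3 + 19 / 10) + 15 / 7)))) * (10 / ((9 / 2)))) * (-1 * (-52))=11018189 / 27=408081.07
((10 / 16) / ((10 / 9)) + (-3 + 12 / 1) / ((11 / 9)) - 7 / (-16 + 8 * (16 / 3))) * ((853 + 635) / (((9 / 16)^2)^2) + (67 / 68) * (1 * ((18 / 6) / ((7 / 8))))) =543605183339 / 4771305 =113932.18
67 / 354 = 0.19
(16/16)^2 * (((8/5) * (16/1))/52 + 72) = 72.49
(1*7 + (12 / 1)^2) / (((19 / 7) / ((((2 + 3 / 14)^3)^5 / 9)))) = 932360.25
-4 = -4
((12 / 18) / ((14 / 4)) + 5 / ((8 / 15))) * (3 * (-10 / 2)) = -8035 / 56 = -143.48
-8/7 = -1.14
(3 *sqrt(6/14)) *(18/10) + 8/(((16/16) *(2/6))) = 27 *sqrt(21)/35 + 24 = 27.54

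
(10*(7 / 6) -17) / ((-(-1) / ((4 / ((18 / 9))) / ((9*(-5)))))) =32 / 135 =0.24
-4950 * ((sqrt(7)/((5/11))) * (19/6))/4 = -34485 * sqrt(7)/4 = -22809.68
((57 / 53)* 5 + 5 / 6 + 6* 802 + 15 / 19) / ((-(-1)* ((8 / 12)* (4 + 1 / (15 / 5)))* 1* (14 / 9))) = 60472521 / 56392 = 1072.36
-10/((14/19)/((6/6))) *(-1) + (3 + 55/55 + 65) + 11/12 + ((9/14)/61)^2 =91333927/1093974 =83.49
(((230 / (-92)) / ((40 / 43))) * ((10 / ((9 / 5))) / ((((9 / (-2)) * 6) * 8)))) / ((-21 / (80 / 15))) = -1075 / 61236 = -0.02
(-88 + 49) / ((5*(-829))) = 39 / 4145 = 0.01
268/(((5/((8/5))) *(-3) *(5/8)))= -17152/375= -45.74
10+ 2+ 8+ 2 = 22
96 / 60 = 1.60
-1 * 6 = -6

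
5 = 5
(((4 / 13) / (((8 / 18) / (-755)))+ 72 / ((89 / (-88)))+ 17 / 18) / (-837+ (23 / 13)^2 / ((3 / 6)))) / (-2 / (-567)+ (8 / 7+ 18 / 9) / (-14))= -14158841697 / 4383300374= -3.23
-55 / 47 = -1.17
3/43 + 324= 13935/43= 324.07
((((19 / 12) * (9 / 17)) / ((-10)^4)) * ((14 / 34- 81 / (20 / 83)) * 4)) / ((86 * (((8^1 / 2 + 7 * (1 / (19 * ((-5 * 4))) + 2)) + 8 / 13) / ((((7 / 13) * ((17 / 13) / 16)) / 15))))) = -288459577 / 1396849771200000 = -0.00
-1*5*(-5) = 25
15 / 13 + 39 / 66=499 / 286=1.74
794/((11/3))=216.55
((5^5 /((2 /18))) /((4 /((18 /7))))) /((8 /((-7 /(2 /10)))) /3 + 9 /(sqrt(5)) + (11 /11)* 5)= 1962984375 /177368 - 717609375* sqrt(5) /177368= 2020.44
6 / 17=0.35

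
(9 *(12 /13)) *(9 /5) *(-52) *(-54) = 209952 /5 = 41990.40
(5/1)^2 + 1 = 26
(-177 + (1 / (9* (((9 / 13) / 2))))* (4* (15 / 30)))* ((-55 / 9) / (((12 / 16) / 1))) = 3142700 / 2187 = 1436.99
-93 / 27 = -3.44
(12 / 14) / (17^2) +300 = 606906 / 2023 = 300.00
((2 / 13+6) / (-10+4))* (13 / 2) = -20 / 3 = -6.67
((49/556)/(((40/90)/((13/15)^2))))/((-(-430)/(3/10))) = 24843/239080000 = 0.00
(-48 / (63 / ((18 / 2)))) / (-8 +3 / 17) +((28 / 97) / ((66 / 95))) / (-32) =41173141 / 47682096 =0.86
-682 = -682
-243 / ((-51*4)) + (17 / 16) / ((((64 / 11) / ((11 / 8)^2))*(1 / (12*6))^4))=2523748023 / 272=9278485.38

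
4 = 4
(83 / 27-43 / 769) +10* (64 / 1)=13350986 / 20763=643.02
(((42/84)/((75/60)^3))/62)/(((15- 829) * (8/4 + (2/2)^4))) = -8/4731375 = -0.00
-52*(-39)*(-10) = -20280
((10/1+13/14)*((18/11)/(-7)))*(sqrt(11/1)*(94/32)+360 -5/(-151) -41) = -9476514/11627 -64719*sqrt(11)/8624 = -839.93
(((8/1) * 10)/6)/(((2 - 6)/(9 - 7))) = -20/3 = -6.67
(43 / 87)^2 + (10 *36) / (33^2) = 526489 / 915849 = 0.57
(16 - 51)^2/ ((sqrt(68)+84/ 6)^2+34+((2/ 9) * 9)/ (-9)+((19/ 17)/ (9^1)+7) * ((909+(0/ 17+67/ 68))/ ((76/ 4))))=7646688192638250/ 3467854692906097 - 670149986738400 * sqrt(17)/ 3467854692906097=1.41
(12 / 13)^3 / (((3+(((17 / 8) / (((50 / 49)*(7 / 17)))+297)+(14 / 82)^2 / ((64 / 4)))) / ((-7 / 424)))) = -31770900 / 746393680019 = -0.00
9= 9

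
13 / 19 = 0.68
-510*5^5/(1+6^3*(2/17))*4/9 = -26818.86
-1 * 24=-24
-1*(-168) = 168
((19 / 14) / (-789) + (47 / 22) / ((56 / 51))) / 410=1889561 / 398539680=0.00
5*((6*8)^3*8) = 4423680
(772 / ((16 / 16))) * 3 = 2316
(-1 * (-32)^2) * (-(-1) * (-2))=2048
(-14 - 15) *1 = -29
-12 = -12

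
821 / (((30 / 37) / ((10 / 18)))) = 30377 / 54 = 562.54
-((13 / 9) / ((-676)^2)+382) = -120852577 / 316368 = -382.00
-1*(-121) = 121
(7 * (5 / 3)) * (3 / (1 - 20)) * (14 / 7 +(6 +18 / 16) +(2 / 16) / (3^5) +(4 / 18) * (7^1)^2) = -340445 / 9234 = -36.87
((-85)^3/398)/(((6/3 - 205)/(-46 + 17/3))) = -306.58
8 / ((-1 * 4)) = -2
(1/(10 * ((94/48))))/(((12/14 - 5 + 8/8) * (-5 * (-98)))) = -3/90475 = -0.00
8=8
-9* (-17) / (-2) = -153 / 2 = -76.50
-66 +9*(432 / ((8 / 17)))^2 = 7584450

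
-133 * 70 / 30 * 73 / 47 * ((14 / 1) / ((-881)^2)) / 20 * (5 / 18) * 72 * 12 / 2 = -1902964 / 36479567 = -0.05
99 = 99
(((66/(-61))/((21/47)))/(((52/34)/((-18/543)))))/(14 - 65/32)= 1687488/384811973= 0.00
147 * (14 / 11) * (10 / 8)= 5145 / 22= 233.86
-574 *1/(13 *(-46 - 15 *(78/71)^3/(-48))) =410881828/424205821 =0.97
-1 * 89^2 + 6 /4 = -7919.50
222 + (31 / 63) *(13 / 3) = 42361 / 189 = 224.13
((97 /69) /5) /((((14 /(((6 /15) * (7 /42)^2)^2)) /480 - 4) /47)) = 18236 /320505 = 0.06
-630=-630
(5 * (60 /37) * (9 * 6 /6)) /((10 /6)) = 1620 /37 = 43.78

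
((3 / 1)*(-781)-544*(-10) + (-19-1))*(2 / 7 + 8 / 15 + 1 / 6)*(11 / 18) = 778481 / 420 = 1853.53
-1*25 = -25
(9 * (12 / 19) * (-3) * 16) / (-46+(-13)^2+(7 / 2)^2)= -20736 / 10279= -2.02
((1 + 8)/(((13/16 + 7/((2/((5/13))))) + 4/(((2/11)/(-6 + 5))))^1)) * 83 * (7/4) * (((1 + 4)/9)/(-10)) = 15106/4127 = 3.66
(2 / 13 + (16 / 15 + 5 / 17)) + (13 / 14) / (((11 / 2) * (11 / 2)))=4338977 / 2807805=1.55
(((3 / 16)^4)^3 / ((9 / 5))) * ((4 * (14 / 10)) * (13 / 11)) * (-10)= -26867295 / 387028092977152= -0.00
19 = 19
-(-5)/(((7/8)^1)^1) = 40/7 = 5.71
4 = 4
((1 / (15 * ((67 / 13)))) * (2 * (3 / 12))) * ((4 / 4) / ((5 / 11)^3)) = 17303 / 251250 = 0.07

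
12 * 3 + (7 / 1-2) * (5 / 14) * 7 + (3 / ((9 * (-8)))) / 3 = 3491 / 72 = 48.49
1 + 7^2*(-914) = -44785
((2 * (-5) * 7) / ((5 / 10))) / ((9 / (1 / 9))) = -140 / 81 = -1.73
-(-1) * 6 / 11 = 6 / 11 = 0.55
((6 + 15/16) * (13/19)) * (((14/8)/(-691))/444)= -91/3361024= -0.00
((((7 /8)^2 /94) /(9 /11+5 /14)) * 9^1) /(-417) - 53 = -4010959735 /75678272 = -53.00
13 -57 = -44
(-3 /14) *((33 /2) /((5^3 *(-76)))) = 99 /266000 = 0.00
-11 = -11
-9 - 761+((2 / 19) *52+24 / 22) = -159558 / 209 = -763.44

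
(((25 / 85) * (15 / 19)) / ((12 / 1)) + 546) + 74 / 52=9194843 / 16796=547.44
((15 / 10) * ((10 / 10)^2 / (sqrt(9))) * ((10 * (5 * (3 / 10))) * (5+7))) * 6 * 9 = 4860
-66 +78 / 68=-2205 / 34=-64.85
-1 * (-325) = 325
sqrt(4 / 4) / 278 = 1 / 278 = 0.00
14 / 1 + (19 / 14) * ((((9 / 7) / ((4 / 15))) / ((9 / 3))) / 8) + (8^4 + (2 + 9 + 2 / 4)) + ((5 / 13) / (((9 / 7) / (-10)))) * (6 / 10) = 503889761 / 122304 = 4119.98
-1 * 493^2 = -243049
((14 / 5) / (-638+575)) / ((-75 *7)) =0.00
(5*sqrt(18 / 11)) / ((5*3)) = sqrt(22) / 11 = 0.43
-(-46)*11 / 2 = 253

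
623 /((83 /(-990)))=-616770 /83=-7430.96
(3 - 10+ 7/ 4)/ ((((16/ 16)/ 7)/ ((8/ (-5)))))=58.80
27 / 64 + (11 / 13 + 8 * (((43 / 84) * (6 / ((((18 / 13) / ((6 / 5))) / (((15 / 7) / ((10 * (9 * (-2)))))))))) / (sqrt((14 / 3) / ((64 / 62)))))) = 1055 / 832-2236 * sqrt(651) / 478485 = 1.15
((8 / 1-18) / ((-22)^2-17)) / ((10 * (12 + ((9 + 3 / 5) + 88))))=-5 / 255916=-0.00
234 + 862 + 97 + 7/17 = 20288/17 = 1193.41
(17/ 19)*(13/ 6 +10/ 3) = 187/ 38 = 4.92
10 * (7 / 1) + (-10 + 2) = 62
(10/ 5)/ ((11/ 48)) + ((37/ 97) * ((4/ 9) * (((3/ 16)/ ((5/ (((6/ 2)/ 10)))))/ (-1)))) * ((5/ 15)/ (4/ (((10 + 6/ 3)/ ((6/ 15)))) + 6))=34267753/ 3926560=8.73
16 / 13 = 1.23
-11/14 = -0.79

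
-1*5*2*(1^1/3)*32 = -320/3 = -106.67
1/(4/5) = 5/4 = 1.25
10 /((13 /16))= 12.31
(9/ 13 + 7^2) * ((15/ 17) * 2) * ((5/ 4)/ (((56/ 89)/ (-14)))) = -126825/ 52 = -2438.94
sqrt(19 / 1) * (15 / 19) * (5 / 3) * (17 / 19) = 425 * sqrt(19) / 361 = 5.13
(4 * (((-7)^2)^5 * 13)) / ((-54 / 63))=-51410495318 / 3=-17136831772.67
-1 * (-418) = 418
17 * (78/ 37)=1326/ 37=35.84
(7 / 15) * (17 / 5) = 119 / 75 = 1.59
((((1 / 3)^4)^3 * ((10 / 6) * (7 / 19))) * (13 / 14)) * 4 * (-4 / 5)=-104 / 30292137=-0.00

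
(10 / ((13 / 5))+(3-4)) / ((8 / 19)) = 703 / 104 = 6.76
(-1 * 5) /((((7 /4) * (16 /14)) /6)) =-15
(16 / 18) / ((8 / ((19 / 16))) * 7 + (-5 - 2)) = 152 / 6867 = 0.02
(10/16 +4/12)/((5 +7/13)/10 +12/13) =1495/2304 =0.65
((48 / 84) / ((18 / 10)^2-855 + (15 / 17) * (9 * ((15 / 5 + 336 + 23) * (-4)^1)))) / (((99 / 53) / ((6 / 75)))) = -3604 / 1818777807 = -0.00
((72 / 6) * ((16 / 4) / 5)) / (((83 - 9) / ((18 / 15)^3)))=5184 / 23125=0.22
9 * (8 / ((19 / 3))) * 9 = 1944 / 19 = 102.32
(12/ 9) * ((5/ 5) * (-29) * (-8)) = 309.33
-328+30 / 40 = -1309 / 4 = -327.25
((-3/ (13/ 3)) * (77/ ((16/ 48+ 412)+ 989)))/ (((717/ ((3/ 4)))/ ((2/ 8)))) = -2079/ 208989248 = -0.00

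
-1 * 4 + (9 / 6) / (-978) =-2609 / 652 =-4.00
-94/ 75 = -1.25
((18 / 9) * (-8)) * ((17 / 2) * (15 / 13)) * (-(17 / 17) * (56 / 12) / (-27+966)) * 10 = 95200 / 12207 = 7.80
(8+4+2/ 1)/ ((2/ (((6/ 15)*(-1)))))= -14/ 5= -2.80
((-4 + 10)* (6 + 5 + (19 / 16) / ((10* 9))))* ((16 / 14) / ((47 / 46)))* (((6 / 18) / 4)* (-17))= -104.71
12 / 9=4 / 3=1.33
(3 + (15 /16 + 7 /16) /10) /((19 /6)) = 753 /760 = 0.99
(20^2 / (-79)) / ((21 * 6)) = -200 / 4977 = -0.04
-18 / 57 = -6 / 19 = -0.32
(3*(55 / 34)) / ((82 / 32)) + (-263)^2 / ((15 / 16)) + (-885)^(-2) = 40278258761617 / 545907825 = 73782.16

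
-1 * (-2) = 2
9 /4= 2.25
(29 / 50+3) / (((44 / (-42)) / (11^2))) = -41349 / 100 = -413.49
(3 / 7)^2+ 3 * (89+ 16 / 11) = 146364 / 539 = 271.55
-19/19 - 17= -18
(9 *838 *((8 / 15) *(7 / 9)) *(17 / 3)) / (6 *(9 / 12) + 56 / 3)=1595552 / 2085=765.25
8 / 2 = 4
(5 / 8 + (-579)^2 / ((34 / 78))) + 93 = 104607925 / 136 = 769175.92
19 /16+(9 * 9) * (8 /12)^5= 569 /48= 11.85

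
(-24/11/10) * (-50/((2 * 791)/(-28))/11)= -240/13673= -0.02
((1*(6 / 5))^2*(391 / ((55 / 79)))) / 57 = 370668 / 26125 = 14.19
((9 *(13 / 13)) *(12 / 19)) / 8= 27 / 38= 0.71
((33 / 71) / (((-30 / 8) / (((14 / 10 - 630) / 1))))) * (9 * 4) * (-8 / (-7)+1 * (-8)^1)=-34138368 / 1775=-19232.88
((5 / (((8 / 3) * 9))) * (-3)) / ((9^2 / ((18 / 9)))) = -5 / 324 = -0.02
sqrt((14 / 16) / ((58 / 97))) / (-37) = -sqrt(19691) / 4292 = -0.03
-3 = -3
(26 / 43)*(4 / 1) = 104 / 43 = 2.42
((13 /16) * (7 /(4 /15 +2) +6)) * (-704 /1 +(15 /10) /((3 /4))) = -1409967 /272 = -5183.70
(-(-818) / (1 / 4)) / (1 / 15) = 49080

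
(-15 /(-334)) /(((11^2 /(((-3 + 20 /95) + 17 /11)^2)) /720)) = 365040000 /882661967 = 0.41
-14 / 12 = -7 / 6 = -1.17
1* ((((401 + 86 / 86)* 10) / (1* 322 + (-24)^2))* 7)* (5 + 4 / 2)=98490 / 449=219.35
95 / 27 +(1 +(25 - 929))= -24286 / 27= -899.48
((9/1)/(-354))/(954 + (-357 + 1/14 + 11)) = -0.00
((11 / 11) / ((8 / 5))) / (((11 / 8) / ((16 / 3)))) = 80 / 33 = 2.42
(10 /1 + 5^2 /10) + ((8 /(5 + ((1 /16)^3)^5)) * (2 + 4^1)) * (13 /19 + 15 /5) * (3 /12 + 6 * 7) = 110025220720472418331465 /73018361958433641826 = 1506.82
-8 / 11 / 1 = -8 / 11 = -0.73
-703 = -703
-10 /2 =-5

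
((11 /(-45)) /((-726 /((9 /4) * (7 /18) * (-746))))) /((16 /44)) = -2611 /4320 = -0.60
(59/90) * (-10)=-59/9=-6.56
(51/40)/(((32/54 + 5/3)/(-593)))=-816561/2440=-334.66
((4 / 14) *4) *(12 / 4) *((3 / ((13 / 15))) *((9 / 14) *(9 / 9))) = 4860 / 637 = 7.63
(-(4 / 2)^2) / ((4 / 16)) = -16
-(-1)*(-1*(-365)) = 365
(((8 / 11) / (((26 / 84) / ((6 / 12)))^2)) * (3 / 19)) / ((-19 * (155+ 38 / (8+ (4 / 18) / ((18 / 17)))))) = -370440 / 3749430113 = -0.00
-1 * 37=-37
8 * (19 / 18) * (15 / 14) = 190 / 21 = 9.05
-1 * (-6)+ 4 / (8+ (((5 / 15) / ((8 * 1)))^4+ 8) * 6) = 6.07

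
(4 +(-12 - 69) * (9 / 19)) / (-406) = 653 / 7714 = 0.08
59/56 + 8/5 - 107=-29217/280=-104.35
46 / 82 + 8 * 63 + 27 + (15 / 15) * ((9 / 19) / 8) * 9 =3316009 / 6232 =532.09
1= 1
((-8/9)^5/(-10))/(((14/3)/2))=16384/688905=0.02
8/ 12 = 2/ 3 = 0.67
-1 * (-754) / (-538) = -377 / 269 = -1.40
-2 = -2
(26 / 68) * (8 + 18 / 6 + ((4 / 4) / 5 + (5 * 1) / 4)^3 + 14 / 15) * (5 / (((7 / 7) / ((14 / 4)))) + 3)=117.43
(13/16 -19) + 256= 3805/16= 237.81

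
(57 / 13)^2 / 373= 3249 / 63037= 0.05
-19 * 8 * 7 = -1064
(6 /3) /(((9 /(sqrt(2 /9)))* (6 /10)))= 10* sqrt(2) /81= 0.17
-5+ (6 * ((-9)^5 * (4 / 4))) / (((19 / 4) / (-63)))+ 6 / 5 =446410079 / 95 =4699053.46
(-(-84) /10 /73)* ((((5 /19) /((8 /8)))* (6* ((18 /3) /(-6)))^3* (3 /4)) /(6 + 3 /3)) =-0.70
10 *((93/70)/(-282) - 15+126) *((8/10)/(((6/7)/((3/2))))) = 730349/470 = 1553.93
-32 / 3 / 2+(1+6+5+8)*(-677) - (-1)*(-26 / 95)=-3860498 / 285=-13545.61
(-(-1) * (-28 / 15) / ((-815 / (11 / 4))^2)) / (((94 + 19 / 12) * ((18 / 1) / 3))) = -847 / 22855982250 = -0.00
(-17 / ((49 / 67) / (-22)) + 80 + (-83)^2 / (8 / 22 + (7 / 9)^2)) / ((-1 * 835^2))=-65154973 / 5896710715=-0.01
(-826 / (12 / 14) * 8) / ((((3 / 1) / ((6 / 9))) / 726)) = -11193952 / 9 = -1243772.44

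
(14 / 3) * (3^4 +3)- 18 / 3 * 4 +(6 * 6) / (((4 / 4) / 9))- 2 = 690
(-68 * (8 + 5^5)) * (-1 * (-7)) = -1491308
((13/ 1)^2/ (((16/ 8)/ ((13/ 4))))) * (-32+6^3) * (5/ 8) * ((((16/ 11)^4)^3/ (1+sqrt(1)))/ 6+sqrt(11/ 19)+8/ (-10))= 234803.96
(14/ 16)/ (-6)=-7/ 48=-0.15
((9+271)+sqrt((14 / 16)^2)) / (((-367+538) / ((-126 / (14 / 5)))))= -11235 / 152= -73.91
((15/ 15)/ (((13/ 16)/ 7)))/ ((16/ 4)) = 28/ 13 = 2.15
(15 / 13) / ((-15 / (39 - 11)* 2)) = -1.08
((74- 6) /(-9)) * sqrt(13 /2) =-34 * sqrt(26) /9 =-19.26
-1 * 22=-22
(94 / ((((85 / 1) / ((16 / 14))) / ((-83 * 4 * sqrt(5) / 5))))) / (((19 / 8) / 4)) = -7989248 * sqrt(5) / 56525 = -316.05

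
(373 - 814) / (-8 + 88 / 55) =2205 / 32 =68.91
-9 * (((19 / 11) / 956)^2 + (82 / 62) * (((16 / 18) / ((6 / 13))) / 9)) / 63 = -235772617205 / 5831323865136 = -0.04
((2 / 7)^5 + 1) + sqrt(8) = 3.83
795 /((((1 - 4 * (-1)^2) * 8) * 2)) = -265 /16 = -16.56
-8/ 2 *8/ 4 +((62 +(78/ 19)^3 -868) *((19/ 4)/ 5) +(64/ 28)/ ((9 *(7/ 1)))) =-1127041661/ 1592010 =-707.94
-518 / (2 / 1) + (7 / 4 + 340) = 331 / 4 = 82.75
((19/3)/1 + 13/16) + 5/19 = 6757/912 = 7.41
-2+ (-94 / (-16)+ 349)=2823 / 8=352.88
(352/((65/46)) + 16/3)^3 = 122142061776896/7414875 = 16472571.93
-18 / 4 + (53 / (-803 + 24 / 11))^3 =-4.50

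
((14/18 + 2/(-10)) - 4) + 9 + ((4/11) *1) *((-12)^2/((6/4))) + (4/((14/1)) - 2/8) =561643/13860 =40.52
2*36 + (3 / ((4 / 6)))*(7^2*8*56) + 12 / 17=1680564 / 17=98856.71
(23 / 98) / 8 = 23 / 784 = 0.03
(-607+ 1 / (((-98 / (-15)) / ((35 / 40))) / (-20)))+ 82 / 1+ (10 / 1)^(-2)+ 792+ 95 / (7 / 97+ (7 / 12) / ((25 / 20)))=8636521 / 19600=440.64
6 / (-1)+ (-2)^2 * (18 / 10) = 6 / 5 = 1.20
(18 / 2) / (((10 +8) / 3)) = 3 / 2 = 1.50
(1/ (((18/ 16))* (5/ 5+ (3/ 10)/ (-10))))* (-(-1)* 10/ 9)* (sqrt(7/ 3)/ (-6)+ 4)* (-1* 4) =-128000/ 7857+ 16000* sqrt(21)/ 70713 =-15.25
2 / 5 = 0.40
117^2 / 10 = 13689 / 10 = 1368.90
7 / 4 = 1.75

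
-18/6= -3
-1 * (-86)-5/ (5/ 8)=78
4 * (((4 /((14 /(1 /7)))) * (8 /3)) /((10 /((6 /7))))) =64 /1715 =0.04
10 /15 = 0.67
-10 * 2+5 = -15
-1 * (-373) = 373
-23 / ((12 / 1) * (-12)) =23 / 144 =0.16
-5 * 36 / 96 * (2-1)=-15 / 8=-1.88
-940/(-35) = 188/7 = 26.86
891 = 891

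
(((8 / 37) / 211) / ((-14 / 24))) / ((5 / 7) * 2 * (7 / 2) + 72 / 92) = -2208 / 7268317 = -0.00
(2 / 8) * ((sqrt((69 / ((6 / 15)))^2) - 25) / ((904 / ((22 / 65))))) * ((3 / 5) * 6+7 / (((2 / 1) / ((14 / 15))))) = 66847 / 705120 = 0.09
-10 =-10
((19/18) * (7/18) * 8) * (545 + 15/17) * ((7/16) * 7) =7559720/1377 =5489.99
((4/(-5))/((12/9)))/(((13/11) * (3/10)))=-22/13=-1.69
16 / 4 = 4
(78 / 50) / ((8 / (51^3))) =5173389 / 200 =25866.94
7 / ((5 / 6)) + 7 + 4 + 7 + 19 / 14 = 1943 / 70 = 27.76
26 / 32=13 / 16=0.81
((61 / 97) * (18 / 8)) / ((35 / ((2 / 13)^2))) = 549 / 573755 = 0.00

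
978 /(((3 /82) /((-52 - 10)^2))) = 102757808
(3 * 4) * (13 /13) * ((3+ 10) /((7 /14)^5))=4992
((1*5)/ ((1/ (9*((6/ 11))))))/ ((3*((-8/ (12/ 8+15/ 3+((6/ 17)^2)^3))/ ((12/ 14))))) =-42374030715/ 7434371252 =-5.70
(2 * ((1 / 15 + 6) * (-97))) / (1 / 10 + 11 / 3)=-35308 / 113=-312.46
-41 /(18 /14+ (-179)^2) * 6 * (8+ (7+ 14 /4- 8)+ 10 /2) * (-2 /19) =26691 /2130812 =0.01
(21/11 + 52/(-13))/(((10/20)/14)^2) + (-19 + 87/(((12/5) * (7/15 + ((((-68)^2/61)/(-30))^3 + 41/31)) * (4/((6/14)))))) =-695998900645301381/419644643224576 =-1658.54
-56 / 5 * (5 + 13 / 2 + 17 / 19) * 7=-92316 / 95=-971.75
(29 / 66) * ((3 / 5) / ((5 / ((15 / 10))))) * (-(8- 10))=87 / 550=0.16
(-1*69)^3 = -328509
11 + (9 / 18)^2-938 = -3707 / 4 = -926.75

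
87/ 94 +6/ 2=369/ 94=3.93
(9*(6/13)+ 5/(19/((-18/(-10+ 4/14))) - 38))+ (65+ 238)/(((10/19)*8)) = 34511457/454480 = 75.94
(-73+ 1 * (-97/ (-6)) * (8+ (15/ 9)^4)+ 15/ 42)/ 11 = 308618/ 18711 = 16.49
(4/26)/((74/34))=34/481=0.07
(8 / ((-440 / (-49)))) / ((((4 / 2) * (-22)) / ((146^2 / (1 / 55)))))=-261121 / 11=-23738.27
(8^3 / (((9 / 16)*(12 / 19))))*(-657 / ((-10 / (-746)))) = -1059534848 / 15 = -70635656.53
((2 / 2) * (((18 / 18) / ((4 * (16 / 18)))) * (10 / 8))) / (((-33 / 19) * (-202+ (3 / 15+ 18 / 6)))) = 0.00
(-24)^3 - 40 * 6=-14064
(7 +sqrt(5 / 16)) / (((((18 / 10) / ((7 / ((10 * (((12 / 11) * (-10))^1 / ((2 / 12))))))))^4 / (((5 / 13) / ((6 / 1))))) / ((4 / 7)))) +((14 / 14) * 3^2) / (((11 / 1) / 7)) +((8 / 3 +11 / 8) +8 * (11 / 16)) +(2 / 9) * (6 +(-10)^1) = 5021863 * sqrt(5) / 440093145563136000 +17403544565728891451 / 1210256150298624000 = 14.38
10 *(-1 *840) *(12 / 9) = -11200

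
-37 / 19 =-1.95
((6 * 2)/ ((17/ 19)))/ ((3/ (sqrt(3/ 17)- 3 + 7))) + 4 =76 * sqrt(51)/ 289 + 372/ 17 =23.76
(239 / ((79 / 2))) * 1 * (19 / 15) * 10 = 18164 / 237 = 76.64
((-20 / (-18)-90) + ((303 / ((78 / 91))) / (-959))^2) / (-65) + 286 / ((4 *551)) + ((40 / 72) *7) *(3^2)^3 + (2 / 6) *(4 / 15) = 22881421302361 / 8066540820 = 2836.58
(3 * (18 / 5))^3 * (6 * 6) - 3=5668329 / 125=45346.63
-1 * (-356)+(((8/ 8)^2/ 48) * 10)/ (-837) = 7151323/ 20088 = 356.00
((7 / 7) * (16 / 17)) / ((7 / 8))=128 / 119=1.08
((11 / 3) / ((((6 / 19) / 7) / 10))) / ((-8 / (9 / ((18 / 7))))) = -51205 / 144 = -355.59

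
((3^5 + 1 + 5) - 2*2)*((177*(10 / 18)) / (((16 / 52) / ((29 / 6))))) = 27247675 / 72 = 378439.93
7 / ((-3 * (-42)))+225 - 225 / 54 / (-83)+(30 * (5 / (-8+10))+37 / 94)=21100465 / 70218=300.50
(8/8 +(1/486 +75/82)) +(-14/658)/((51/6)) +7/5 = 131911949/39802185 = 3.31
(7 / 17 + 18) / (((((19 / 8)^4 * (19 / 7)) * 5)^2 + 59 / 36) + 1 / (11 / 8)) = 25473904017408 / 257967886539329459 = 0.00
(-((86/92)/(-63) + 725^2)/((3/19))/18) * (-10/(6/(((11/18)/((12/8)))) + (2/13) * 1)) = 1089131763005/8763552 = 124279.72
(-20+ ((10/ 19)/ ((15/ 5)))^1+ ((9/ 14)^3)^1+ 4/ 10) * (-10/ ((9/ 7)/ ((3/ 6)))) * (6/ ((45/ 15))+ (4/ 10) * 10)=14983019/ 33516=447.04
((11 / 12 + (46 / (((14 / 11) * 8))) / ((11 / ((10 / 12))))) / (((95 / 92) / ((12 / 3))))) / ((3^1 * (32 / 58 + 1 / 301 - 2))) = -1348007 / 1198235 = -1.12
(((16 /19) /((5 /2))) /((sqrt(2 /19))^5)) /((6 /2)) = 76 *sqrt(38) /15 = 31.23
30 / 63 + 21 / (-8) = -2.15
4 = 4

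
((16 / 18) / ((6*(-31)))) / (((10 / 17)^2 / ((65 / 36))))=-3757 / 150660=-0.02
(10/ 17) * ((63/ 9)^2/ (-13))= -490/ 221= -2.22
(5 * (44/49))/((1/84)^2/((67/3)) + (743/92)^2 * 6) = 74855616/6524556827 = 0.01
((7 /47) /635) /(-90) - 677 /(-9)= 202050643 /2686050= 75.22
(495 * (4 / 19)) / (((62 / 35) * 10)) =3465 / 589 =5.88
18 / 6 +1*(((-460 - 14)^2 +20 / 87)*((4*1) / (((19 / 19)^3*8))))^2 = 12619852071.84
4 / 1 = 4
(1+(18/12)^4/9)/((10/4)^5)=2/125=0.02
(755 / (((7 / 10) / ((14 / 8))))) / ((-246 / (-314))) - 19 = 2390.25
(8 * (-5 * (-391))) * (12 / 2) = 93840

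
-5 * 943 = -4715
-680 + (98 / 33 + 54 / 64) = -714053 / 1056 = -676.19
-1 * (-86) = 86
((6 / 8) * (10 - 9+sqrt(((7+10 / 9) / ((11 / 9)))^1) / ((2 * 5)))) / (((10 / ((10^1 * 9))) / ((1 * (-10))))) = -135 / 2 - 27 * sqrt(803) / 44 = -84.89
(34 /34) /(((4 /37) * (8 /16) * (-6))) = -37 /12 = -3.08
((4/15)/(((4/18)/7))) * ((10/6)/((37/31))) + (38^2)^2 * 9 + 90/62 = 21524874047/1147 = 18766237.18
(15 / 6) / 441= 5 / 882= 0.01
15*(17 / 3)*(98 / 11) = 8330 / 11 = 757.27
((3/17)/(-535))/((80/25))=-3/29104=-0.00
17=17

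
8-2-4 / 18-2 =34 / 9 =3.78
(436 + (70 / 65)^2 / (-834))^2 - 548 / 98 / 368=8511960423625739527 / 44777456660664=190094.77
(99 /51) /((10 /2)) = 33 /85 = 0.39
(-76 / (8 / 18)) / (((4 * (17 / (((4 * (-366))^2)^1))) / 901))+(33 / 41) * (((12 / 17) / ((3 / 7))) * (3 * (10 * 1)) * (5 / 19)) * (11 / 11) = -64310297735016 / 13243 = -4856172901.53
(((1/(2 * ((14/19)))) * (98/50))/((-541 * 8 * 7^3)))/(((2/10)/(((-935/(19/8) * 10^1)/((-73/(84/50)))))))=-561/1382255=-0.00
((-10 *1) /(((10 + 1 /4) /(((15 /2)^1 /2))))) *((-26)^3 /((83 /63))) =166093200 /3403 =48807.88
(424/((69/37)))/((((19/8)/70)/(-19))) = -8785280/69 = -127322.90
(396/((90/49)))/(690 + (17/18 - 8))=19404/61465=0.32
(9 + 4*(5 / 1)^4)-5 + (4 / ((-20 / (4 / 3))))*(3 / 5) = 62596 / 25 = 2503.84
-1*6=-6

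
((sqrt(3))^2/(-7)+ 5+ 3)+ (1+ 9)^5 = 700053/7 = 100007.57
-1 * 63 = -63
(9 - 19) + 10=0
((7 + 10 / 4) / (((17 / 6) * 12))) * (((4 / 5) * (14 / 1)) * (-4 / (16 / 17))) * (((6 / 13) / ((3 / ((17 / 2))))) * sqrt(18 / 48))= -2261 * sqrt(6) / 520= -10.65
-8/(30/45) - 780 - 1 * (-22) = -770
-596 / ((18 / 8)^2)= -9536 / 81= -117.73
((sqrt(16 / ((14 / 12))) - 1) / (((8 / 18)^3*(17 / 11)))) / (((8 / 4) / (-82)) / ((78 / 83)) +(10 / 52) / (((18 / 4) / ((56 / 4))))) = -38467143 / 2987104 +38467143*sqrt(42) / 5227432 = 34.81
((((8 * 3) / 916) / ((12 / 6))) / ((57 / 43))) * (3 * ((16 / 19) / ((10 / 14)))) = 14448 / 413345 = 0.03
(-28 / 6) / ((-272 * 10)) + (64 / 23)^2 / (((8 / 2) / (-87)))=-363475337 / 2158320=-168.41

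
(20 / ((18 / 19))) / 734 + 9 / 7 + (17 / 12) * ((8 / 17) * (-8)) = -92920 / 23121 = -4.02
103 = 103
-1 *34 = -34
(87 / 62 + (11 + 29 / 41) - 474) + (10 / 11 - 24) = -13533059 / 27962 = -483.98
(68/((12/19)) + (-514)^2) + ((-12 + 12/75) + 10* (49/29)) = 574871473/2175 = 264308.72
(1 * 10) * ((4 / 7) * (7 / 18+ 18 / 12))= 10.79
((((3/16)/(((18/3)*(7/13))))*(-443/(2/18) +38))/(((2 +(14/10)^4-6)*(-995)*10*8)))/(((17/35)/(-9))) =583375/1732096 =0.34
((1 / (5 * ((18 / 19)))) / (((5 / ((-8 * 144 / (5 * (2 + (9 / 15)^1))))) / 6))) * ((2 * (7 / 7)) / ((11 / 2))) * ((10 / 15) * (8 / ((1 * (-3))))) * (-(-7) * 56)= 61014016 / 10725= 5688.95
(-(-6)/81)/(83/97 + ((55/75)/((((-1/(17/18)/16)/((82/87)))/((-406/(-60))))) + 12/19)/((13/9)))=-1197950/770386261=-0.00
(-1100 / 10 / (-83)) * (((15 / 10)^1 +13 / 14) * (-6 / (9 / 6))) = -7480 / 581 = -12.87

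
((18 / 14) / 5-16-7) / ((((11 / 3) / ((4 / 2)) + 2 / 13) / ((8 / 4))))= -124176 / 5425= -22.89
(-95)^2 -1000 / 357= 3220925 / 357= 9022.20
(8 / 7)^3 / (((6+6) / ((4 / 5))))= 512 / 5145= 0.10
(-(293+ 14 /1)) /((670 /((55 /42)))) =-3377 /5628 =-0.60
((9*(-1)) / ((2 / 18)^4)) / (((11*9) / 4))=-26244 / 11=-2385.82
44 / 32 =11 / 8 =1.38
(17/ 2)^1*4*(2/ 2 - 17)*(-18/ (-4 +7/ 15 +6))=146880/ 37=3969.73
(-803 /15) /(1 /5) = -267.67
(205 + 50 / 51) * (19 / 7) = 199595 / 357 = 559.09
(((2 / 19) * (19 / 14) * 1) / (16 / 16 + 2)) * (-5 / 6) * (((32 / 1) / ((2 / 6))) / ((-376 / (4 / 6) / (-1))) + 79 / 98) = -7495 / 193452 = -0.04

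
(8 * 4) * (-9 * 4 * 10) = -11520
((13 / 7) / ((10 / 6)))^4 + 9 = 10.54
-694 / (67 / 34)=-23596 / 67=-352.18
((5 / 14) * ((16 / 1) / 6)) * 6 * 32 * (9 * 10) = 115200 / 7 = 16457.14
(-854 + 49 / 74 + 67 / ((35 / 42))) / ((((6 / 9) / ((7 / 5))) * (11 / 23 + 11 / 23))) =-138131721 / 81400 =-1696.95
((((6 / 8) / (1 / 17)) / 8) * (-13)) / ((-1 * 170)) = 39 / 320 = 0.12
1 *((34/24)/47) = 17/564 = 0.03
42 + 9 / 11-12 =339 / 11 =30.82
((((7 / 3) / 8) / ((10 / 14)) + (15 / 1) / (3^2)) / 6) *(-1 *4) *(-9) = 249 / 20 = 12.45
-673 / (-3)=673 / 3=224.33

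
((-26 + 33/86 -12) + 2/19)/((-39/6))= 61293/10621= 5.77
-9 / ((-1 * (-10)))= -9 / 10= -0.90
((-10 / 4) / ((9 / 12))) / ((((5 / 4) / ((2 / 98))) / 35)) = -40 / 21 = -1.90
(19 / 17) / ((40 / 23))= 437 / 680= 0.64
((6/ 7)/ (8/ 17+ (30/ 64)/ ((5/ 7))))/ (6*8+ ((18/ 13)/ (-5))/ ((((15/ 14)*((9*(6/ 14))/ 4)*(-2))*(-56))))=9547200/ 602426363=0.02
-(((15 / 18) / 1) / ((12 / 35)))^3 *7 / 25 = -1500625 / 373248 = -4.02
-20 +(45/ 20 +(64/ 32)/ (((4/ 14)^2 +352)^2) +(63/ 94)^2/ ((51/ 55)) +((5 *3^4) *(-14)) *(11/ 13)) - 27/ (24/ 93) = -4919.58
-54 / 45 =-6 / 5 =-1.20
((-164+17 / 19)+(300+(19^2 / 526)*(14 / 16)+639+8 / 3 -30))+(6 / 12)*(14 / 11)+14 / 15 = 750.73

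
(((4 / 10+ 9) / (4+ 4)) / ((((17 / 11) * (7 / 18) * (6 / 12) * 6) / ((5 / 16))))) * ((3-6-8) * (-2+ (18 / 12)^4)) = -119427 / 17408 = -6.86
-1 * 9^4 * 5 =-32805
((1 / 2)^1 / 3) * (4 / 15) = 2 / 45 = 0.04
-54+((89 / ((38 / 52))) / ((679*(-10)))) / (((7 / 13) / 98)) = -527692 / 9215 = -57.26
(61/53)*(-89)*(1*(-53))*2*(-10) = -108580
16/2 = 8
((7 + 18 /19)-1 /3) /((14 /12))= 6.53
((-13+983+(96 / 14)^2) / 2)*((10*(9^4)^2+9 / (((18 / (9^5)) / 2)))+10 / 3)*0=0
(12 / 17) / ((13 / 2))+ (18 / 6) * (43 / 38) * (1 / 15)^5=230859503 / 2125743750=0.11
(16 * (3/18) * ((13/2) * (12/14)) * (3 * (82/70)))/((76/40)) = 25584/931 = 27.48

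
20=20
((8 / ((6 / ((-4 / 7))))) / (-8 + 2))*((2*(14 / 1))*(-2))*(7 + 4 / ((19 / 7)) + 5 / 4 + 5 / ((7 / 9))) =-137488 / 1197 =-114.86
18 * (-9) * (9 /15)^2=-1458 /25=-58.32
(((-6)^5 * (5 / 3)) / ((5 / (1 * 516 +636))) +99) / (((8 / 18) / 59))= -1585504935 / 4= -396376233.75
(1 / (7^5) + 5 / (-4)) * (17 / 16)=-1428527 / 1075648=-1.33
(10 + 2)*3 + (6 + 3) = 45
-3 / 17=-0.18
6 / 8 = 3 / 4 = 0.75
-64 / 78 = -32 / 39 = -0.82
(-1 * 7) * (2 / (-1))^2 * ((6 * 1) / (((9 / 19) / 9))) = -3192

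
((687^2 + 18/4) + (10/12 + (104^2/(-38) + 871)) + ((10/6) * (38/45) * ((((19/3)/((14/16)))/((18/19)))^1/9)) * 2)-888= 471675.09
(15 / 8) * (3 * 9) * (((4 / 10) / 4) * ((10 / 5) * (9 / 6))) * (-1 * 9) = -2187 / 16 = -136.69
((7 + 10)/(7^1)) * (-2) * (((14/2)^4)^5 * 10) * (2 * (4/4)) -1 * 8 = -7751248726053737248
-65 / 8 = -8.12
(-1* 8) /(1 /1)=-8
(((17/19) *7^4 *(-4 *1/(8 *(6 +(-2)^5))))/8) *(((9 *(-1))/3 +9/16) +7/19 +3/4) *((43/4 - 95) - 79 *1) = 10688053901/9611264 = 1112.03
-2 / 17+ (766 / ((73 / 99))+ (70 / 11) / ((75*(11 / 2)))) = 2339627828 / 2252415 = 1038.72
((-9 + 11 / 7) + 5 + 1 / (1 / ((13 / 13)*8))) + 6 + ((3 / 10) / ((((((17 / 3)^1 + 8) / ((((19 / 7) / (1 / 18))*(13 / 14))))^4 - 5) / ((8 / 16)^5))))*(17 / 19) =255899185706046208617 / 22117956406526498560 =11.57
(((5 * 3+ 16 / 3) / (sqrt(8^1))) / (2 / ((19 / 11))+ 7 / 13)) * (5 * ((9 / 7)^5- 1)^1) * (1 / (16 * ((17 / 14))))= 2.74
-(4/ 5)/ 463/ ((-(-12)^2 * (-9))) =-1/ 750060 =-0.00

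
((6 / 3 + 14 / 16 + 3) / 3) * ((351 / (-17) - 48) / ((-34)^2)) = -18283 / 157216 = -0.12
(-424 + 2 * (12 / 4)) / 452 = -209 / 226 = -0.92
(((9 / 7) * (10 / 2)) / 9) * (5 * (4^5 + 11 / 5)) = 3665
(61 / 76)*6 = 183 / 38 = 4.82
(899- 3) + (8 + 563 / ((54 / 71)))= 88789 / 54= 1644.24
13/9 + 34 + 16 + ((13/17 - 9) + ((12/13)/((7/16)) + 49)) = 1313204/13923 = 94.32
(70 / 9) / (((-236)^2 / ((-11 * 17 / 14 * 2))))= -935 / 250632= -0.00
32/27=1.19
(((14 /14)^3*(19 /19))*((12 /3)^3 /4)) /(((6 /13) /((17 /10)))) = 884 /15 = 58.93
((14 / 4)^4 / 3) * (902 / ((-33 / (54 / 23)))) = -295323 / 92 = -3210.03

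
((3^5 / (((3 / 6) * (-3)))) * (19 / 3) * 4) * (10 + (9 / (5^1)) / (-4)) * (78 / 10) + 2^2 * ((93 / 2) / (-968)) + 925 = -3687864041 / 12100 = -304782.15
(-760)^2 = 577600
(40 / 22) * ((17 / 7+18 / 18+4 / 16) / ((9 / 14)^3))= 201880 / 8019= 25.18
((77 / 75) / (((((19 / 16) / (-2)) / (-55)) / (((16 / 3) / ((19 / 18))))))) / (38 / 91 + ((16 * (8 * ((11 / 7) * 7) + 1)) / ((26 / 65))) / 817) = 1696927232 / 16862785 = 100.63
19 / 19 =1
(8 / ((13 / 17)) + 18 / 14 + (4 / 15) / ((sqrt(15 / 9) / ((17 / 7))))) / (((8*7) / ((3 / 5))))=17*sqrt(15) / 12250 + 3207 / 25480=0.13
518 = 518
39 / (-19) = -39 / 19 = -2.05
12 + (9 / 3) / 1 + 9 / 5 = 84 / 5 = 16.80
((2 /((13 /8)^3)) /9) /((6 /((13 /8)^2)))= 0.02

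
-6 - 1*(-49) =43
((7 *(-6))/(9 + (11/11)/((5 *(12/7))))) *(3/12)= -630/547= -1.15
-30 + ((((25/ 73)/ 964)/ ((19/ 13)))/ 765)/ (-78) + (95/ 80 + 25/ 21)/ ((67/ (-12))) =-17515096755719/ 575663930856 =-30.43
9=9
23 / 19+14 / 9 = 473 / 171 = 2.77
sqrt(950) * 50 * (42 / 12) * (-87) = -76125 * sqrt(38) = -469266.02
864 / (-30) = -144 / 5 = -28.80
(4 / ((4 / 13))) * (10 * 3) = 390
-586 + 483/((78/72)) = -1822/13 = -140.15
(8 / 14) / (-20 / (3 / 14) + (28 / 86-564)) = -258 / 296639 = -0.00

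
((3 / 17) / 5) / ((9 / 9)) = 3 / 85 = 0.04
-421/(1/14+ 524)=-0.80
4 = 4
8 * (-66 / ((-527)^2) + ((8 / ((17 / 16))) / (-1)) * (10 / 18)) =-83650192 / 2499561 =-33.47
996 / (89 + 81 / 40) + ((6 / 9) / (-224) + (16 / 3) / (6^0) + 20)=14791597 / 407792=36.27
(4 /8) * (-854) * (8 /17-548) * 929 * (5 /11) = 18461626820 /187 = 98725277.11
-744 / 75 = -248 / 25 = -9.92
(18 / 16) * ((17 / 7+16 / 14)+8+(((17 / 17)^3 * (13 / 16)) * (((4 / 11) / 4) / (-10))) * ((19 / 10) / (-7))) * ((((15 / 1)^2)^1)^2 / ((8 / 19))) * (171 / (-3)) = -28142904685725 / 315392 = -89231510.90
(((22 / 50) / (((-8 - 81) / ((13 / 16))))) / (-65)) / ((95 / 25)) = 11 / 676400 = 0.00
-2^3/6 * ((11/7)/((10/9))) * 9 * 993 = -589842/35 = -16852.63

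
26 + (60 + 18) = 104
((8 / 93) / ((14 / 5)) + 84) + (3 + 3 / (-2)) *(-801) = -1454945 / 1302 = -1117.47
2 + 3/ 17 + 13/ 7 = 480/ 119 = 4.03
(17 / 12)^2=289 / 144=2.01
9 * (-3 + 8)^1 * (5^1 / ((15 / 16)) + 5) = 465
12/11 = 1.09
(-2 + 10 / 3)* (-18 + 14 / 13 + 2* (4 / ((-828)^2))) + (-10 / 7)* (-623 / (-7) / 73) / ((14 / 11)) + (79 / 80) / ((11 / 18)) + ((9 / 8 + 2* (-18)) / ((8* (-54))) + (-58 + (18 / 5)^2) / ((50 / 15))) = -37608638344079339 / 1052051272272000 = -35.75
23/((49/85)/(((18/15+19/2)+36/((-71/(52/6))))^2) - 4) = -7837019839/1358019792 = -5.77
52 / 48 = 1.08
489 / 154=3.18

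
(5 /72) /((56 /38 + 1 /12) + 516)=95 /708018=0.00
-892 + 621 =-271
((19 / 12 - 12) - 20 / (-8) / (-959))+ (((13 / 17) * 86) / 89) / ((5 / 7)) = -817019717 / 87058020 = -9.38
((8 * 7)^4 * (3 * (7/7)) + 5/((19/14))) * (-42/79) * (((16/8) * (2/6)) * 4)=-41827735.05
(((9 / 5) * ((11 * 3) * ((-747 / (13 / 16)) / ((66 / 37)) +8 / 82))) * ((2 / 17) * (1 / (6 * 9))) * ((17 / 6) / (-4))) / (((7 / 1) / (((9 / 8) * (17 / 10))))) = 38521473 / 2984800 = 12.91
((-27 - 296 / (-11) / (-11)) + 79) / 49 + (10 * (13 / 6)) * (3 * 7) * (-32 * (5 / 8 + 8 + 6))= -1262515264 / 5929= -212938.99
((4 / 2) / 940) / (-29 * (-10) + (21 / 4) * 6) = 0.00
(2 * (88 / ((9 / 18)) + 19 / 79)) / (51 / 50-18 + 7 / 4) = -2784600 / 120317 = -23.14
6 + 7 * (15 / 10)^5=1893 / 32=59.16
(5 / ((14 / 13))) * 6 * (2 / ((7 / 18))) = 7020 / 49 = 143.27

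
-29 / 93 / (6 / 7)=-203 / 558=-0.36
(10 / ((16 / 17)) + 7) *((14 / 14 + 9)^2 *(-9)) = -31725 / 2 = -15862.50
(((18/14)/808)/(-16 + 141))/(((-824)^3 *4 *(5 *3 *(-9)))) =1/23732981422080000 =0.00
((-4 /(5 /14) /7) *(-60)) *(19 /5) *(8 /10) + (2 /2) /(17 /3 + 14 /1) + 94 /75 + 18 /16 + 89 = 13567729 /35400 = 383.27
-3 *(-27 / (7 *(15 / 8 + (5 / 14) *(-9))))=-216 / 25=-8.64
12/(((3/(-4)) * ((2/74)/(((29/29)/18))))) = -296/9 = -32.89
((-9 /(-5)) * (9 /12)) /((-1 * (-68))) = 0.02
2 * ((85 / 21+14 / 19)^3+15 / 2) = 14866682843 / 63521199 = 234.04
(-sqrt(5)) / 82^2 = -sqrt(5) / 6724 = -0.00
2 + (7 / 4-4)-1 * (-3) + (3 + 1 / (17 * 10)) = 1957 / 340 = 5.76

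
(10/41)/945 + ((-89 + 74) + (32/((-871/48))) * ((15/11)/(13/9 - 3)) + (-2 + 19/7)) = -945823778/74243169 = -12.74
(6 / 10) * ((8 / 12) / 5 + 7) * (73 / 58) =7811 / 1450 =5.39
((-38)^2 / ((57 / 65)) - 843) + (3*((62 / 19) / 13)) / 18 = 198516 / 247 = 803.71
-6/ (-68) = 3/ 34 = 0.09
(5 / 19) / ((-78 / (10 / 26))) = -25 / 19266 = -0.00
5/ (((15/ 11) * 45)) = 11/ 135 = 0.08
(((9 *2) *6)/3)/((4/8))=72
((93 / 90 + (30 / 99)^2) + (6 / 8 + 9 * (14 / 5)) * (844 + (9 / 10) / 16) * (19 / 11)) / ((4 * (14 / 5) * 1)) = 131844021671 / 39029760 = 3378.04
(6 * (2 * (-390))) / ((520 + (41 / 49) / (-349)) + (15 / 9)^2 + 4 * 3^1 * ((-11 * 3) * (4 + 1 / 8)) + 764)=1440588240 / 106728079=13.50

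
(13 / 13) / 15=1 / 15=0.07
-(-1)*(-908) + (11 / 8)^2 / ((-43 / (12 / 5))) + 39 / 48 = -195068 / 215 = -907.29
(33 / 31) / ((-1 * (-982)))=33 / 30442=0.00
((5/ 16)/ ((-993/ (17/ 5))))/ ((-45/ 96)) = 34/ 14895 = 0.00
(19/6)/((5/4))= 38/15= 2.53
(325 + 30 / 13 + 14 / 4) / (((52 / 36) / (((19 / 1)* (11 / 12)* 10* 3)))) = 119663.32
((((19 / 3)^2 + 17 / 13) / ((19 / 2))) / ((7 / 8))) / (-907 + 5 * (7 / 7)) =-38768 / 7018011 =-0.01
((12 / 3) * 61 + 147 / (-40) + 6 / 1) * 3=29559 / 40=738.98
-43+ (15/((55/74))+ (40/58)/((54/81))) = -6949/319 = -21.78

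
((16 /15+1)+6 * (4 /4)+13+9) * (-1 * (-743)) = 335093 /15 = 22339.53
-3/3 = -1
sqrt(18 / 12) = sqrt(6) / 2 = 1.22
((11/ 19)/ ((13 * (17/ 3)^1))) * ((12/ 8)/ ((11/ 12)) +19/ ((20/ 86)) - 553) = -9117/ 2470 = -3.69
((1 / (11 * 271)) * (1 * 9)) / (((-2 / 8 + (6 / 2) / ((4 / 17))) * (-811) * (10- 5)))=-18 / 302198875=-0.00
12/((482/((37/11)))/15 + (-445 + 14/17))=-113220/4100671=-0.03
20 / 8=2.50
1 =1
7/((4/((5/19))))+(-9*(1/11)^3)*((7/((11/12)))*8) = 52787/1112716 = 0.05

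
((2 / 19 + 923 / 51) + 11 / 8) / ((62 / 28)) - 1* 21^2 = -51926399 / 120156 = -432.16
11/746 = 0.01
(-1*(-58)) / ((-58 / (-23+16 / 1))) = 7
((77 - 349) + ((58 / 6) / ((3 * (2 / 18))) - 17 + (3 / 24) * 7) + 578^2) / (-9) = -2670599 / 72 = -37091.65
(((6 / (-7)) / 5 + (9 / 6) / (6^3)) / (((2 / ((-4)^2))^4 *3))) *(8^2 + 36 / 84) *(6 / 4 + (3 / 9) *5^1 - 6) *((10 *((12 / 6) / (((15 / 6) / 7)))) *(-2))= -4591524.26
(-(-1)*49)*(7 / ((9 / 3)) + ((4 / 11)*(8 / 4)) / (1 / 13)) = 577.61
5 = 5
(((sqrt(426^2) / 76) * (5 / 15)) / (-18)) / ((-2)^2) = -71 / 2736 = -0.03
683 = 683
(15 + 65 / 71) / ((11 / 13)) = 14690 / 781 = 18.81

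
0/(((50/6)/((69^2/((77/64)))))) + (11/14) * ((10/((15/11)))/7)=121/147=0.82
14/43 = 0.33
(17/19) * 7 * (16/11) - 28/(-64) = 31927/3344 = 9.55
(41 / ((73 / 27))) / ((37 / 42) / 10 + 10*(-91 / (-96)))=1859760 / 1173329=1.59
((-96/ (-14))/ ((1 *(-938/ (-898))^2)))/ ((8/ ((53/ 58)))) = 32054559/ 44652083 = 0.72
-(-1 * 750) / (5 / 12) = 1800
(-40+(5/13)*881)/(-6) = -1295/26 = -49.81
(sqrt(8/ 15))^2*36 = 96/ 5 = 19.20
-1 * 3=-3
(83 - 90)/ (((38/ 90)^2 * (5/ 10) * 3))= -9450/ 361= -26.18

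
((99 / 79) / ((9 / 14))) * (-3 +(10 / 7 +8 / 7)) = -66 / 79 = -0.84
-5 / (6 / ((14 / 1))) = -35 / 3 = -11.67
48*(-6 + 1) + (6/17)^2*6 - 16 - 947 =-347451/289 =-1202.25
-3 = -3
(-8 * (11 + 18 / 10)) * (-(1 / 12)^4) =2 / 405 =0.00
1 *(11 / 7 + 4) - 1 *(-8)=13.57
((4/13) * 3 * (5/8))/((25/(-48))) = -72/65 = -1.11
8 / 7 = 1.14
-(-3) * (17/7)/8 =51/56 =0.91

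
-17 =-17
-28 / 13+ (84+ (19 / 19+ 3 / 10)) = 10809 / 130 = 83.15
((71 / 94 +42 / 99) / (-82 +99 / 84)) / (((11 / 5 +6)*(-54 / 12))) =512260 / 1295157897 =0.00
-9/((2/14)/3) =-189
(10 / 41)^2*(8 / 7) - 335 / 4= -3938745 / 47068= -83.68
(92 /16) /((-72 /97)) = -2231 /288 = -7.75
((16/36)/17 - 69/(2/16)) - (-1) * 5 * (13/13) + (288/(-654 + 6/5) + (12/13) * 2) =-2170273/3978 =-545.57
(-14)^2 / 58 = 3.38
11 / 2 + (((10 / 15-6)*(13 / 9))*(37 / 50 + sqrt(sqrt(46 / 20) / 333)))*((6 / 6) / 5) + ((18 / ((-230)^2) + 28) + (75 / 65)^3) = -104*10^(3 / 4)*23^(1 / 4)*sqrt(37) / 74925 + 132957486991 / 3922468875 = 33.79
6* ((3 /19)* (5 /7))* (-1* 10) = -900 /133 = -6.77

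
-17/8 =-2.12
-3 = -3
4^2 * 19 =304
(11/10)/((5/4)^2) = 88/125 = 0.70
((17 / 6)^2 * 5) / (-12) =-1445 / 432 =-3.34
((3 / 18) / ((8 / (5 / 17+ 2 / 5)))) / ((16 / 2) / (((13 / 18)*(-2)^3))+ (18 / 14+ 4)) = 5369 / 1448400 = 0.00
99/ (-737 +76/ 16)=-396/ 2929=-0.14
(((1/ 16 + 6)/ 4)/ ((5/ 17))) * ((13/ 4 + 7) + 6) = 21437/ 256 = 83.74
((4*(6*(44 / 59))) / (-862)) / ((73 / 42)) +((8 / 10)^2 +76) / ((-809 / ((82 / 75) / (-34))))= -426024901748 / 47868614439375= -0.01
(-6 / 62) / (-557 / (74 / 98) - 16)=37 / 288145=0.00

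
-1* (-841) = 841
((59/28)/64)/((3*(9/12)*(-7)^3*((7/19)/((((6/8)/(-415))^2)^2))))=-10089/8167751690721280000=-0.00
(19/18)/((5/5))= 19/18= 1.06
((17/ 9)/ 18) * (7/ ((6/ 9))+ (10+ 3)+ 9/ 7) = 2.60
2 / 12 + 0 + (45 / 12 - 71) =-805 / 12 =-67.08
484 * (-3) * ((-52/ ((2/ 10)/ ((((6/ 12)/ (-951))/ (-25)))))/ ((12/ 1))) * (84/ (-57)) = -88088/ 90345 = -0.98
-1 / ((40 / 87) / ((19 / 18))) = -551 / 240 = -2.30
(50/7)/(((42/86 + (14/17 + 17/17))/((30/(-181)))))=-109650/214123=-0.51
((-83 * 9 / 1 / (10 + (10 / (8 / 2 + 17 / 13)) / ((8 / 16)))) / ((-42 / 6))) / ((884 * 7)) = 51543 / 41150200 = 0.00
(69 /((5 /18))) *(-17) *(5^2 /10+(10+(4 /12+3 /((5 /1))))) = -56726.28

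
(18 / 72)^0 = 1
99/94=1.05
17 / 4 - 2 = 9 / 4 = 2.25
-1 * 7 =-7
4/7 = 0.57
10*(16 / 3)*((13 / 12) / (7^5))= 520 / 151263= 0.00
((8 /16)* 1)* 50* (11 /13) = 275 /13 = 21.15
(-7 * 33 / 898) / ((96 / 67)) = -0.18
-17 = -17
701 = 701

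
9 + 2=11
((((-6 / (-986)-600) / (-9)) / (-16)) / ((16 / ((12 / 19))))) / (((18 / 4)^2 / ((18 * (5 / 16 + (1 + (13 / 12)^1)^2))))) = -33030665 / 48558528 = -0.68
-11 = -11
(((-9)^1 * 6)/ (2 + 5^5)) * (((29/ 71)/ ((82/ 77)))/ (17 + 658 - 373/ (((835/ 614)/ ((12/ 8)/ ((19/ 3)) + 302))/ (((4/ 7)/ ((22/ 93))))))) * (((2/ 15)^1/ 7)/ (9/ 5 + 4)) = 16125186/ 147946110027696313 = 0.00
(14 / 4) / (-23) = -7 / 46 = -0.15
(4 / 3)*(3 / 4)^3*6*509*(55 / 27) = 27995 / 8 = 3499.38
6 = 6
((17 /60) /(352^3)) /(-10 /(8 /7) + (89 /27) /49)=-0.00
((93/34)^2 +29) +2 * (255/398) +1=8917251/230044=38.76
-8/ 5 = -1.60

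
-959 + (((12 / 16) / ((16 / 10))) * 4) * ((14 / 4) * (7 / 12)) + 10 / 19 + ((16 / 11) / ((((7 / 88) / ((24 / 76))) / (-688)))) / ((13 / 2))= -173270411 / 110656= -1565.85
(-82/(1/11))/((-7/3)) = 2706/7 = 386.57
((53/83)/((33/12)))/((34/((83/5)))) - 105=-98069/935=-104.89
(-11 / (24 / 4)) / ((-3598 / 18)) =33 / 3598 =0.01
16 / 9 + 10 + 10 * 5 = 556 / 9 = 61.78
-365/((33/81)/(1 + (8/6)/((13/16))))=-338355/143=-2366.12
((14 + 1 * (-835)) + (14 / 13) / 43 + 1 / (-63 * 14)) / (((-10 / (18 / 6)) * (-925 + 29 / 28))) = -404772409 / 1518498345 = -0.27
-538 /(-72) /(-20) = -269 /720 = -0.37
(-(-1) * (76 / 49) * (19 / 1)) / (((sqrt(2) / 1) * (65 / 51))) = 36822 * sqrt(2) / 3185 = 16.35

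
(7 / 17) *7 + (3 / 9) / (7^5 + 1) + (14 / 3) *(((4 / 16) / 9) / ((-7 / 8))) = 21094193 / 7714872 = 2.73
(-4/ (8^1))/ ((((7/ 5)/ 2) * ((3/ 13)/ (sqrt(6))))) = -65 * sqrt(6)/ 21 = -7.58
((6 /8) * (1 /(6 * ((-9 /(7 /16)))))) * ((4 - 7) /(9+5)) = 1 /768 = 0.00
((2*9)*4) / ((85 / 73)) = 5256 / 85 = 61.84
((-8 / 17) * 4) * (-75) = 2400 / 17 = 141.18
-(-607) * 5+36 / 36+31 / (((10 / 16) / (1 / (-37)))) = 561412 / 185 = 3034.66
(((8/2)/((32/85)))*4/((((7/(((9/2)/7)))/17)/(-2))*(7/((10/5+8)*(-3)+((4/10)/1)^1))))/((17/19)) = 215118/343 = 627.17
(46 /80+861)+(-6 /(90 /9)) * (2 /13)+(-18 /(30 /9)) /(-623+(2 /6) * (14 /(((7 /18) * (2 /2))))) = 861.49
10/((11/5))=4.55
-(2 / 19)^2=-4 / 361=-0.01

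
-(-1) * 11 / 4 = 11 / 4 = 2.75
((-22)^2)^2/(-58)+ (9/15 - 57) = -593818/145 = -4095.30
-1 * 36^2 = -1296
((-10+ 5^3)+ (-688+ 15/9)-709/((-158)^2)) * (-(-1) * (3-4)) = 42790423/74892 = 571.36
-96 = -96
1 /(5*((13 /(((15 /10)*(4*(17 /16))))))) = 51 /520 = 0.10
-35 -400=-435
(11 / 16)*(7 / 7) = 11 / 16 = 0.69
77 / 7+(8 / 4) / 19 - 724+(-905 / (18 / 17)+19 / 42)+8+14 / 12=-1558.00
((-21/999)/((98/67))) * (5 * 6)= -335/777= -0.43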